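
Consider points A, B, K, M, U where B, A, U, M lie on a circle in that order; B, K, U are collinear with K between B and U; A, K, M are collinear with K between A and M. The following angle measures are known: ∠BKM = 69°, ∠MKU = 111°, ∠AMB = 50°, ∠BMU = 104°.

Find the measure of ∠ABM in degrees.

∠ABM = 115°

1. ∠MBU = 61°  [△BKM]
2. ∠BUM = 15°  [△BUM]
3. ∠BAM = 15°  [same arc BM]
4. ∠ABM = 115°  [△BAM]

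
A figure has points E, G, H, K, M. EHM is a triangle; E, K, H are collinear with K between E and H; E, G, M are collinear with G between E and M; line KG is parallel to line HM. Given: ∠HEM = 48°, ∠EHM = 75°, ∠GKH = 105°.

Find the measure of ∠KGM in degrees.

∠KGM = 123°

1. ∠EMH = 57°  [△EHM]
2. ∠EGK = 57°  [KG∥HM, corresponding at G]
3. ∠KGM = 123°  [linear pair at G on EM]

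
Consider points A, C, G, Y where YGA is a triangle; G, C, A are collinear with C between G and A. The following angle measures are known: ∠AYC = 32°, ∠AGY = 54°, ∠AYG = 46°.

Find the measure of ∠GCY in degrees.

∠GCY = 112°

1. ∠GAY = 80°  [△YGA]
2. ∠CAY = 80°  [C on ray AG]
3. ∠ACY = 68°  [△YCA]
4. ∠GCY = 112°  [linear pair at C on GA]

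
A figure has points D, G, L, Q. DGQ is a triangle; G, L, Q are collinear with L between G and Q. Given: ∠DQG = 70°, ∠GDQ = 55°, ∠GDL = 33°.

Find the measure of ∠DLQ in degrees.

1. ∠DGQ = 55°  [△DGQ]
2. ∠DGL = 55°  [L on ray GQ]
3. ∠DLG = 92°  [△DGL]
4. ∠DLQ = 88°  [linear pair at L on GQ]

∠DLQ = 88°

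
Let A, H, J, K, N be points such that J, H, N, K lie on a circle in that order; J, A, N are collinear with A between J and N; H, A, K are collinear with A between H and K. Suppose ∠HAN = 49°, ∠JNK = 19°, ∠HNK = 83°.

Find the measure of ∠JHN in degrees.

∠JHN = 86°

1. ∠HAJ = 131°  [linear pair at A on JN]
2. ∠JHK = 19°  [same arc JK]
3. ∠HJK = 97°  [cyclic JHNK, opposite ∠J+∠N]
4. ∠HJN = 30°  [△JAH]
5. ∠HKJ = 64°  [△JHK]
6. ∠HNJ = 64°  [same arc JH]
7. ∠JHN = 86°  [△JHN]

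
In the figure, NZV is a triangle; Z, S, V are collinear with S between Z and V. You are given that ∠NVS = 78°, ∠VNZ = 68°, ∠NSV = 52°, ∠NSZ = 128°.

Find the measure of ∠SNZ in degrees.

1. ∠NVZ = 78°  [S on ray VZ]
2. ∠NZV = 34°  [△NZV]
3. ∠NZS = 34°  [S on ray ZV]
4. ∠SNZ = 18°  [△NZS]

∠SNZ = 18°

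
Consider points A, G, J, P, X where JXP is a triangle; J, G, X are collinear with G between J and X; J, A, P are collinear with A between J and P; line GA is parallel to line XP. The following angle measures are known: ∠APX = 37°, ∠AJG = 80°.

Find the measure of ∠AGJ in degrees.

1. ∠JPX = 37°  [A on ray PJ]
2. ∠PJX = 80°  [G on JX, A on JP]
3. ∠JXP = 63°  [△JXP]
4. ∠AGJ = 63°  [GA∥XP, corresponding at G]

∠AGJ = 63°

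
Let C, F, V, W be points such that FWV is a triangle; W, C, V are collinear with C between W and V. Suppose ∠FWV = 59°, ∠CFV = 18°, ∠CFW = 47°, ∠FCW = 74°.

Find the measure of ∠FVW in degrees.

1. ∠FCV = 106°  [linear pair at C on WV]
2. ∠CVF = 56°  [△FCV]
3. ∠FVW = 56°  [C on ray VW]

∠FVW = 56°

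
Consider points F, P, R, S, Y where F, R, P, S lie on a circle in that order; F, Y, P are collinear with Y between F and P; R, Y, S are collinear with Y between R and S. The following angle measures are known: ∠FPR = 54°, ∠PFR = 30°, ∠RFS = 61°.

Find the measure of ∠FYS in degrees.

∠FYS = 95°

1. ∠FSR = 54°  [same arc FR]
2. ∠FRP = 96°  [△FRP]
3. ∠FRS = 65°  [△FRS]
4. ∠FSP = 84°  [cyclic FRPS, opposite ∠R+∠S]
5. ∠FPS = 65°  [same arc FS]
6. ∠PFS = 31°  [△FPS]
7. ∠FYS = 95°  [△FYS]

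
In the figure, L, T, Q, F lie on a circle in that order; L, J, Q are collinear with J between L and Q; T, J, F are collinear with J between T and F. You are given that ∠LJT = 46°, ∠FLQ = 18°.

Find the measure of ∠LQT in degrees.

1. ∠QJT = 134°  [linear pair at J on LQ]
2. ∠FTQ = 18°  [same arc QF]
3. ∠LQT = 28°  [△TJQ]

∠LQT = 28°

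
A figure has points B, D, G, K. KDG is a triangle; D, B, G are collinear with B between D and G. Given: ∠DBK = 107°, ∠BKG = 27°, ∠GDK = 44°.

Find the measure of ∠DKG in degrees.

1. ∠GBK = 73°  [linear pair at B on DG]
2. ∠BGK = 80°  [△KBG]
3. ∠DGK = 80°  [B on ray GD]
4. ∠DKG = 56°  [△KDG]

∠DKG = 56°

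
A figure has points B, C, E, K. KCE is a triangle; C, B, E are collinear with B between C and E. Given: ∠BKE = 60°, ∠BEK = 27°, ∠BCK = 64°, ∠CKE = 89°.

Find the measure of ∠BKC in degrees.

∠BKC = 29°

1. ∠EBK = 93°  [△KBE]
2. ∠CBK = 87°  [linear pair at B on CE]
3. ∠BKC = 29°  [△KCB]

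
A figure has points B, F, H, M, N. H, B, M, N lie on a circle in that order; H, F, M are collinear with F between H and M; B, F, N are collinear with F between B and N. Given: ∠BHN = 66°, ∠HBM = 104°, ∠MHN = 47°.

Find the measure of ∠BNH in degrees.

1. ∠HNM = 76°  [cyclic HBMN, opposite ∠B+∠N]
2. ∠HMN = 57°  [△HMN]
3. ∠HBN = 57°  [same arc HN]
4. ∠BNH = 57°  [△HBN]

∠BNH = 57°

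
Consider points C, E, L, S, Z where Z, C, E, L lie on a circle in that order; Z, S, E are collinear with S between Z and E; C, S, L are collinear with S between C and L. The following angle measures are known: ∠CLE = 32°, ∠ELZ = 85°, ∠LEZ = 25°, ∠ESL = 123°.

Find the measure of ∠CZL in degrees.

∠CZL = 102°

1. ∠EZL = 70°  [△ZEL]
2. ∠LCZ = 25°  [same arc ZL]
3. ∠LSZ = 57°  [linear pair at S on ZE]
4. ∠CLZ = 53°  [△ZSL]
5. ∠CZL = 102°  [△ZCL]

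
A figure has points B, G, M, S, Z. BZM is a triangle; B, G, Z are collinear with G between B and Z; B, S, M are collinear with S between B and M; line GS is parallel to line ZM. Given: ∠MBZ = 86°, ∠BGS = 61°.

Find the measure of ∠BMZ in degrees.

1. ∠GBS = 86°  [G on BZ, S on BM]
2. ∠BSG = 33°  [△BGS]
3. ∠BMZ = 33°  [GS∥ZM, corresponding at S]

∠BMZ = 33°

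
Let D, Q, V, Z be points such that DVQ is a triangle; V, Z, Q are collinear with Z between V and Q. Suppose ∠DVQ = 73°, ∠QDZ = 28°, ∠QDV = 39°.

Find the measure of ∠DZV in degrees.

∠DZV = 96°

1. ∠DQV = 68°  [△DVQ]
2. ∠DQZ = 68°  [Z on ray QV]
3. ∠DZQ = 84°  [△DZQ]
4. ∠DZV = 96°  [linear pair at Z on VQ]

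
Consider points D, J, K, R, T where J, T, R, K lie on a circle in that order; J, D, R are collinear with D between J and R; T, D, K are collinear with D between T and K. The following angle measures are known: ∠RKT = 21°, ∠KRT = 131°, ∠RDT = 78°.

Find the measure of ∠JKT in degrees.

1. ∠RJT = 21°  [same arc TR]
2. ∠KJT = 49°  [cyclic JTRK, opposite ∠J+∠R]
3. ∠JDT = 102°  [linear pair at D on JR]
4. ∠JTK = 57°  [△JDT]
5. ∠JKT = 74°  [△JTK]

∠JKT = 74°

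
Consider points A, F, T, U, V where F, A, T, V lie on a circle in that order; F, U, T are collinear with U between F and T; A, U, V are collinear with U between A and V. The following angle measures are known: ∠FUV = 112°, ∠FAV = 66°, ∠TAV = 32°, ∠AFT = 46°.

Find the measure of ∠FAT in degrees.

∠FAT = 98°

1. ∠AUT = 112°  [vertical angles at U]
2. ∠ATF = 36°  [△AUT]
3. ∠FAT = 98°  [△FAT]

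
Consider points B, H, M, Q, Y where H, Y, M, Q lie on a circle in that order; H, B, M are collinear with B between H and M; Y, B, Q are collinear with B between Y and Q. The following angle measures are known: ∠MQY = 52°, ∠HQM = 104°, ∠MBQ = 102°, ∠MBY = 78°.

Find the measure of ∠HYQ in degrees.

1. ∠MHY = 52°  [same arc YM]
2. ∠HBY = 102°  [vertical angles at B]
3. ∠HYQ = 26°  [△HBY]

∠HYQ = 26°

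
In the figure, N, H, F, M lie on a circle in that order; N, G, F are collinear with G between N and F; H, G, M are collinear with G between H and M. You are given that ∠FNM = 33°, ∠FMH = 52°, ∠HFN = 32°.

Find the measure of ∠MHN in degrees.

1. ∠FHM = 33°  [same arc FM]
2. ∠HFM = 95°  [△HFM]
3. ∠HMN = 32°  [same arc NH]
4. ∠HNM = 85°  [cyclic NHFM, opposite ∠N+∠F]
5. ∠MHN = 63°  [△NHM]

∠MHN = 63°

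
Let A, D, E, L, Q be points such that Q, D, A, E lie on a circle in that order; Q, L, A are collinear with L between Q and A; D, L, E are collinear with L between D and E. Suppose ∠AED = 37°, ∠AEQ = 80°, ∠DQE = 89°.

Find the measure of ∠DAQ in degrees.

∠DAQ = 43°

1. ∠AQD = 37°  [same arc DA]
2. ∠ADQ = 100°  [cyclic QDAE, opposite ∠D+∠E]
3. ∠DAQ = 43°  [△QDA]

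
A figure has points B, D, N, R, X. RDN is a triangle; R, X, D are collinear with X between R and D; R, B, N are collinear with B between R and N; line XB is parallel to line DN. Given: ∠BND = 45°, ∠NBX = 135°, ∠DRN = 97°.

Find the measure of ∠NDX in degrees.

∠NDX = 38°

1. ∠DNR = 45°  [B on ray NR]
2. ∠NDR = 38°  [△RDN]
3. ∠NDX = 38°  [X on ray DR]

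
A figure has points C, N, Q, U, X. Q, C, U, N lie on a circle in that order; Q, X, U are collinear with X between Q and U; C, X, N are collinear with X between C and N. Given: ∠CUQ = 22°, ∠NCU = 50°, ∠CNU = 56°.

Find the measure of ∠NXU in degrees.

1. ∠CNQ = 22°  [same arc QC]
2. ∠NQU = 50°  [same arc UN]
3. ∠NXQ = 108°  [△QXN]
4. ∠NXU = 72°  [linear pair at X on QU]

∠NXU = 72°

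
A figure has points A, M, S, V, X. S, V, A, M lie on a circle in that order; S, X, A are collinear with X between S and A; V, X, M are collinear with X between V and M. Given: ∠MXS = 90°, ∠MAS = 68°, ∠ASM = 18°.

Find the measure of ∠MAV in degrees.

∠MAV = 140°

1. ∠AXM = 90°  [linear pair at X on SA]
2. ∠AMV = 22°  [△AXM]
3. ∠AVM = 18°  [same arc AM]
4. ∠MAV = 140°  [△VAM]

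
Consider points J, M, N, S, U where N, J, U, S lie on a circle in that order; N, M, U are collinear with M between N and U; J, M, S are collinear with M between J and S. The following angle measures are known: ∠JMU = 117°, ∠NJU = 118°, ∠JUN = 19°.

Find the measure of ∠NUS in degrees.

1. ∠NMS = 117°  [vertical angles at M]
2. ∠NSU = 62°  [cyclic NJUS, opposite ∠J+∠S]
3. ∠JSN = 19°  [same arc NJ]
4. ∠SNU = 44°  [△NMS]
5. ∠NUS = 74°  [△NUS]

∠NUS = 74°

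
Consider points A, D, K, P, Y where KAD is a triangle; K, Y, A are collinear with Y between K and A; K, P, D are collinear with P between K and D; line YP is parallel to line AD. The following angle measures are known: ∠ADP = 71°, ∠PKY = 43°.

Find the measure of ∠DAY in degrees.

∠DAY = 66°

1. ∠ADK = 71°  [P on ray DK]
2. ∠AKD = 43°  [Y on KA, P on KD]
3. ∠DAK = 66°  [△KAD]
4. ∠DAY = 66°  [Y on ray AK]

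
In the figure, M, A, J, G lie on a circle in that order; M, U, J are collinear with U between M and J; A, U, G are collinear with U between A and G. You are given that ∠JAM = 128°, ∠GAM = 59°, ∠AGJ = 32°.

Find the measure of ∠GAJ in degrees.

∠GAJ = 69°

1. ∠JGM = 52°  [cyclic MAJG, opposite ∠A+∠G]
2. ∠GJM = 59°  [same arc MG]
3. ∠GMJ = 69°  [△MJG]
4. ∠GAJ = 69°  [same arc JG]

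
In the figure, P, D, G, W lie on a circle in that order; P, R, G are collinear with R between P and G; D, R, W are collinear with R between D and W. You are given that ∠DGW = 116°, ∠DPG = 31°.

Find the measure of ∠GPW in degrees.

∠GPW = 33°

1. ∠DWG = 31°  [same arc DG]
2. ∠GDW = 33°  [△DGW]
3. ∠GPW = 33°  [same arc GW]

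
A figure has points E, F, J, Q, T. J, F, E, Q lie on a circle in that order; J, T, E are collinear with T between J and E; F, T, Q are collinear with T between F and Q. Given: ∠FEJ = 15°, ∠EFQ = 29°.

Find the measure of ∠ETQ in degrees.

1. ∠FQJ = 15°  [same arc JF]
2. ∠EJQ = 29°  [same arc EQ]
3. ∠JTQ = 136°  [△JTQ]
4. ∠ETQ = 44°  [linear pair at T on JE]

∠ETQ = 44°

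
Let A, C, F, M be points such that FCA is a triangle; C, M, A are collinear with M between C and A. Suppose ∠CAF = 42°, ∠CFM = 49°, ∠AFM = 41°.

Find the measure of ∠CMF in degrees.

∠CMF = 83°

1. ∠FAM = 42°  [M on ray AC]
2. ∠AMF = 97°  [△FMA]
3. ∠CMF = 83°  [linear pair at M on CA]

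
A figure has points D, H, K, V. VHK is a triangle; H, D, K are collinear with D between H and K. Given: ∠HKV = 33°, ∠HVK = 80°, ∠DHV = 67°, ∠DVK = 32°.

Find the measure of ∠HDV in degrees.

∠HDV = 65°

1. ∠DKV = 33°  [D on ray KH]
2. ∠KDV = 115°  [△VDK]
3. ∠HDV = 65°  [linear pair at D on HK]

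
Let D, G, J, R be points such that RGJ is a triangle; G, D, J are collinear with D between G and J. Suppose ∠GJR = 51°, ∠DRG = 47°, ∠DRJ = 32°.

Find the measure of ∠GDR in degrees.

∠GDR = 83°

1. ∠DJR = 51°  [D on ray JG]
2. ∠JDR = 97°  [△RDJ]
3. ∠GDR = 83°  [linear pair at D on GJ]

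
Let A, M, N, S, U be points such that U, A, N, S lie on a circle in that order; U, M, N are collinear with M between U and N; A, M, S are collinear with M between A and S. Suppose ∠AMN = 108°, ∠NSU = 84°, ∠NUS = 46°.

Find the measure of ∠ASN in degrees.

∠ASN = 58°

1. ∠SMU = 108°  [vertical angles at M]
2. ∠SNU = 50°  [△UNS]
3. ∠NMS = 72°  [linear pair at M on UN]
4. ∠ASN = 58°  [△NMS]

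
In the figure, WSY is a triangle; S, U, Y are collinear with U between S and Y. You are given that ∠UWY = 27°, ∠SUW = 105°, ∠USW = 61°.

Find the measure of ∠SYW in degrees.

∠SYW = 78°

1. ∠WUY = 75°  [linear pair at U on SY]
2. ∠UYW = 78°  [△WUY]
3. ∠SYW = 78°  [U on ray YS]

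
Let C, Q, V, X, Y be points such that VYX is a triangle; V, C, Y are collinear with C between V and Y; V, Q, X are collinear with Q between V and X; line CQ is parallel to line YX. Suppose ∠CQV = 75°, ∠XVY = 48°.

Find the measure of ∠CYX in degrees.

1. ∠VXY = 75°  [CQ∥YX, corresponding at Q]
2. ∠VYX = 57°  [△VYX]
3. ∠CYX = 57°  [C on ray YV]

∠CYX = 57°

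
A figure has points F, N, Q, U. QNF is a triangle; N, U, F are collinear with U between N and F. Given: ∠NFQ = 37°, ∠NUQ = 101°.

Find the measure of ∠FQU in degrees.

∠FQU = 64°

1. ∠QFU = 37°  [U on ray FN]
2. ∠FUQ = 79°  [linear pair at U on NF]
3. ∠FQU = 64°  [△QUF]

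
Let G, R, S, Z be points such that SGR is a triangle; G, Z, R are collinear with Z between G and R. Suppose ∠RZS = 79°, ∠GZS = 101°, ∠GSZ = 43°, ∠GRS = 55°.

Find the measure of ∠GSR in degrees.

∠GSR = 89°

1. ∠SGZ = 36°  [△SGZ]
2. ∠RGS = 36°  [Z on ray GR]
3. ∠GSR = 89°  [△SGR]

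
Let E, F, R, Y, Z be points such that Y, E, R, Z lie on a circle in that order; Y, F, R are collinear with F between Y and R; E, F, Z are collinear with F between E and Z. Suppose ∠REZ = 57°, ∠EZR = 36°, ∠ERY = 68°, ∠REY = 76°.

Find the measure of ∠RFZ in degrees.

1. ∠RYZ = 57°  [same arc RZ]
2. ∠RZY = 104°  [cyclic YERZ, opposite ∠E+∠Z]
3. ∠YRZ = 19°  [△YRZ]
4. ∠RFZ = 125°  [△RFZ]

∠RFZ = 125°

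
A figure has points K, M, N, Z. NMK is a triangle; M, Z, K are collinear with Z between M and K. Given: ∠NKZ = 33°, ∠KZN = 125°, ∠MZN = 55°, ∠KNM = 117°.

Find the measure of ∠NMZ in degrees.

∠NMZ = 30°

1. ∠MKN = 33°  [Z on ray KM]
2. ∠KMN = 30°  [△NMK]
3. ∠NMZ = 30°  [Z on ray MK]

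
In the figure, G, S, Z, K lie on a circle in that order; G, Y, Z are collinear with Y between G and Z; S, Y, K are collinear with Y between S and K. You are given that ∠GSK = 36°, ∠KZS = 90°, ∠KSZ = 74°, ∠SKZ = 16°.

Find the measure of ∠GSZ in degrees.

1. ∠GZK = 36°  [same arc GK]
2. ∠KGZ = 74°  [same arc ZK]
3. ∠GKZ = 70°  [△GZK]
4. ∠GSZ = 110°  [cyclic GSZK, opposite ∠S+∠K]

∠GSZ = 110°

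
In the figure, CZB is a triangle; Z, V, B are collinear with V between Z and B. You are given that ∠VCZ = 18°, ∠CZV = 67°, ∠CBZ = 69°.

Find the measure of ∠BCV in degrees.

1. ∠CVZ = 95°  [△CZV]
2. ∠CBV = 69°  [V on ray BZ]
3. ∠BVC = 85°  [linear pair at V on ZB]
4. ∠BCV = 26°  [△CVB]

∠BCV = 26°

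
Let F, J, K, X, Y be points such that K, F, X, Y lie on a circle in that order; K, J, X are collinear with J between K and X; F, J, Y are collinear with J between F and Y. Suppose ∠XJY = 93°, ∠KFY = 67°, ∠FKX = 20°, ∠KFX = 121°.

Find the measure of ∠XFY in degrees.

1. ∠FJK = 93°  [vertical angles at J]
2. ∠FXK = 39°  [△KFX]
3. ∠FJX = 87°  [linear pair at J on KX]
4. ∠XFY = 54°  [△FJX]

∠XFY = 54°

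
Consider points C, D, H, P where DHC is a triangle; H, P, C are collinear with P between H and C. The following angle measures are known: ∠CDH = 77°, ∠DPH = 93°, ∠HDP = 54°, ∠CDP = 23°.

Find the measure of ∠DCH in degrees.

∠DCH = 70°

1. ∠CPD = 87°  [linear pair at P on HC]
2. ∠DCP = 70°  [△DPC]
3. ∠DCH = 70°  [P on ray CH]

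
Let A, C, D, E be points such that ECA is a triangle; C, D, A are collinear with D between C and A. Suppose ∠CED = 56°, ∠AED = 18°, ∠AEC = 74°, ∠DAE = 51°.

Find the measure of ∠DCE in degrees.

∠DCE = 55°

1. ∠ADE = 111°  [△EDA]
2. ∠CDE = 69°  [linear pair at D on CA]
3. ∠DCE = 55°  [△ECD]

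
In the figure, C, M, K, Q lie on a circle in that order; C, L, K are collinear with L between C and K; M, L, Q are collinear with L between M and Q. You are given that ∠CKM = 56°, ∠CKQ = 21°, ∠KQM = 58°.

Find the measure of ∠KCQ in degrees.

∠KCQ = 45°

1. ∠CQM = 56°  [same arc CM]
2. ∠KLQ = 101°  [△KLQ]
3. ∠CLQ = 79°  [linear pair at L on CK]
4. ∠KCQ = 45°  [△CLQ]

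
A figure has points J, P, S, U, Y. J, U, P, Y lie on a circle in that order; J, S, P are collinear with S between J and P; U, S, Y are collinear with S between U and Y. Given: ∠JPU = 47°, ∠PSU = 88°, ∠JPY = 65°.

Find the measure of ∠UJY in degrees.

1. ∠JYU = 47°  [same arc JU]
2. ∠JUY = 65°  [same arc JY]
3. ∠UJY = 68°  [△JUY]

∠UJY = 68°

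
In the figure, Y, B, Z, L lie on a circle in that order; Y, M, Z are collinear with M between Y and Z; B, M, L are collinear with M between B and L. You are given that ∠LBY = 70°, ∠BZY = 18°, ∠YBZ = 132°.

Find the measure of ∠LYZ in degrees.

∠LYZ = 62°

1. ∠LZY = 70°  [same arc YL]
2. ∠YLZ = 48°  [cyclic YBZL, opposite ∠B+∠L]
3. ∠LYZ = 62°  [△YZL]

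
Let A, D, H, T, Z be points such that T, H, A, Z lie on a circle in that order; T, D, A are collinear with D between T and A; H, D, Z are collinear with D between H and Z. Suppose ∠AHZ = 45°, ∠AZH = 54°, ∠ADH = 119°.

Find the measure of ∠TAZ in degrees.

∠TAZ = 65°

1. ∠ATH = 54°  [same arc HA]
2. ∠HDT = 61°  [linear pair at D on TA]
3. ∠THZ = 65°  [△TDH]
4. ∠TAZ = 65°  [same arc TZ]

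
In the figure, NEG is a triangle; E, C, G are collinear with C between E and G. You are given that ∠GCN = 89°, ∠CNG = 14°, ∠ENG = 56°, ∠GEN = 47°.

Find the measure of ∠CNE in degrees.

1. ∠ECN = 91°  [linear pair at C on EG]
2. ∠CEN = 47°  [C on ray EG]
3. ∠CNE = 42°  [△NEC]

∠CNE = 42°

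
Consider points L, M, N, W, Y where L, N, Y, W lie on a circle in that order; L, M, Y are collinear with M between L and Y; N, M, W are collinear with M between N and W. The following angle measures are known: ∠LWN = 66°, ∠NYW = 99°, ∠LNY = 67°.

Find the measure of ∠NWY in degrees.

1. ∠LYN = 66°  [same arc LN]
2. ∠NLY = 47°  [△LNY]
3. ∠NWY = 47°  [same arc NY]

∠NWY = 47°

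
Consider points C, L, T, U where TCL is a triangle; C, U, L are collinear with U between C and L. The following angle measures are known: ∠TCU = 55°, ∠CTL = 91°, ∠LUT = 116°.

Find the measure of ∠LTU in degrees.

∠LTU = 30°

1. ∠LCT = 55°  [U on ray CL]
2. ∠CLT = 34°  [△TCL]
3. ∠TLU = 34°  [U on ray LC]
4. ∠LTU = 30°  [△TUL]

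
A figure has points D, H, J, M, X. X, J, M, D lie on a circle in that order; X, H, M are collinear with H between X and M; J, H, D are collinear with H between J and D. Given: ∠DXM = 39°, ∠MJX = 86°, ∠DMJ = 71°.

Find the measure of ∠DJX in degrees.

1. ∠MDX = 94°  [cyclic XJMD, opposite ∠J+∠D]
2. ∠DMX = 47°  [△XMD]
3. ∠DJX = 47°  [same arc XD]

∠DJX = 47°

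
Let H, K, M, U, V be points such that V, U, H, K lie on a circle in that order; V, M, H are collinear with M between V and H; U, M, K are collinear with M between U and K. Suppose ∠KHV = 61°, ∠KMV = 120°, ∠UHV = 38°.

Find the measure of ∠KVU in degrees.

1. ∠KUV = 61°  [same arc VK]
2. ∠UKV = 38°  [same arc VU]
3. ∠KVU = 81°  [△VUK]

∠KVU = 81°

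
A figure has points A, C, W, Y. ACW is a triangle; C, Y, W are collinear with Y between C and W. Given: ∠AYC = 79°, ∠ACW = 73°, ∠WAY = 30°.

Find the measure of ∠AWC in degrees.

1. ∠AYW = 101°  [linear pair at Y on CW]
2. ∠AWY = 49°  [△AYW]
3. ∠AWC = 49°  [Y on ray WC]

∠AWC = 49°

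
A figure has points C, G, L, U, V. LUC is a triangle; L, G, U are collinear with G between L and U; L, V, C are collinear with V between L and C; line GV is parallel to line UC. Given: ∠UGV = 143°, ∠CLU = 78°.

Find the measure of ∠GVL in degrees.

∠GVL = 65°

1. ∠LGV = 37°  [linear pair at G on LU]
2. ∠GLV = 78°  [G on LU, V on LC]
3. ∠GVL = 65°  [△LGV]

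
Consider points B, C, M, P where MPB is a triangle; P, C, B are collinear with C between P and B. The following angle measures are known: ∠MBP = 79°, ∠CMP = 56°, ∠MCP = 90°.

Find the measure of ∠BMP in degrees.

∠BMP = 67°

1. ∠CPM = 34°  [△MPC]
2. ∠BPM = 34°  [C on ray PB]
3. ∠BMP = 67°  [△MPB]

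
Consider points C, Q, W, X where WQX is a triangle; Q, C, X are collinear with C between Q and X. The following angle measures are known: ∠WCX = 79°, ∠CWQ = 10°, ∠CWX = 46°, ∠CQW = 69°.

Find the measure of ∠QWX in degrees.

1. ∠CXW = 55°  [△WCX]
2. ∠WQX = 69°  [C on ray QX]
3. ∠QXW = 55°  [C on ray XQ]
4. ∠QWX = 56°  [△WQX]

∠QWX = 56°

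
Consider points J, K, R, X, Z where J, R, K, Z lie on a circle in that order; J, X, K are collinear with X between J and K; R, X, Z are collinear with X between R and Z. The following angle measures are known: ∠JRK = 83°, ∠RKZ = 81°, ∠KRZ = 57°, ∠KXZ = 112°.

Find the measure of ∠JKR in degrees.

1. ∠KZR = 42°  [△RKZ]
2. ∠KJR = 42°  [same arc RK]
3. ∠JKR = 55°  [△JRK]

∠JKR = 55°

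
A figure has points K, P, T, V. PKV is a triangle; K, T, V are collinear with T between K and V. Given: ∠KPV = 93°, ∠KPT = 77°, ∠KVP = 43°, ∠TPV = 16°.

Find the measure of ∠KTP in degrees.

∠KTP = 59°

1. ∠PVT = 43°  [T on ray VK]
2. ∠PTV = 121°  [△PTV]
3. ∠KTP = 59°  [linear pair at T on KV]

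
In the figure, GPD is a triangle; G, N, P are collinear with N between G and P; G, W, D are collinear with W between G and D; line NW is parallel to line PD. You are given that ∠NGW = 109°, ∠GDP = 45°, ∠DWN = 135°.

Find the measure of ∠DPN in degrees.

1. ∠DGP = 109°  [N on GP, W on GD]
2. ∠DPG = 26°  [△GPD]
3. ∠DPN = 26°  [N on ray PG]

∠DPN = 26°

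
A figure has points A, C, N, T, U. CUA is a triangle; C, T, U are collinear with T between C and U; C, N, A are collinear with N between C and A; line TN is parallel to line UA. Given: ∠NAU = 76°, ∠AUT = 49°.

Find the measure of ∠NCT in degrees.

∠NCT = 55°

1. ∠CAU = 76°  [N on ray AC]
2. ∠AUC = 49°  [T on ray UC]
3. ∠ACU = 55°  [△CUA]
4. ∠NCT = 55°  [T on CU, N on CA]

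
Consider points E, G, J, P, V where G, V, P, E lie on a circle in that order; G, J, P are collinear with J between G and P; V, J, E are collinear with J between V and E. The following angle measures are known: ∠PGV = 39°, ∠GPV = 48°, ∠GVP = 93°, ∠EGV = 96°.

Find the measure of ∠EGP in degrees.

∠EGP = 57°

1. ∠PEV = 39°  [same arc VP]
2. ∠EPV = 84°  [cyclic GVPE, opposite ∠G+∠P]
3. ∠EVP = 57°  [△VPE]
4. ∠EGP = 57°  [same arc PE]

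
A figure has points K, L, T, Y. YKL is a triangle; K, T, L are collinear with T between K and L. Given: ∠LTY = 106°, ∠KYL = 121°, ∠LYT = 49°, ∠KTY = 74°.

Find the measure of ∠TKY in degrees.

1. ∠TLY = 25°  [△YTL]
2. ∠KLY = 25°  [T on ray LK]
3. ∠LKY = 34°  [△YKL]
4. ∠TKY = 34°  [T on ray KL]

∠TKY = 34°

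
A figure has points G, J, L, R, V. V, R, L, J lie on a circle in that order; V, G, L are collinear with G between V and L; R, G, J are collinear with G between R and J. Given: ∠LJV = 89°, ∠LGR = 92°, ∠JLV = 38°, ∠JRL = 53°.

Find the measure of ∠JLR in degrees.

∠JLR = 73°

1. ∠JVL = 53°  [△VLJ]
2. ∠JGV = 92°  [vertical angles at G]
3. ∠JRV = 38°  [same arc VJ]
4. ∠RJV = 35°  [△VGJ]
5. ∠JVR = 107°  [△VRJ]
6. ∠JLR = 73°  [cyclic VRLJ, opposite ∠V+∠L]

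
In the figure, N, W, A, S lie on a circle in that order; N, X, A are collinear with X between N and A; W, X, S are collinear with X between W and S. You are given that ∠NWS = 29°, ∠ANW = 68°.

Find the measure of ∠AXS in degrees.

∠AXS = 83°

1. ∠NAS = 29°  [same arc NS]
2. ∠ASW = 68°  [same arc WA]
3. ∠AXS = 83°  [△AXS]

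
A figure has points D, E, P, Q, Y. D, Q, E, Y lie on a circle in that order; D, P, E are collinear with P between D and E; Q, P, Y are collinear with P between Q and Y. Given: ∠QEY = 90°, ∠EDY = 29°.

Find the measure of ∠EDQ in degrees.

∠EDQ = 61°

1. ∠EQY = 29°  [same arc EY]
2. ∠EYQ = 61°  [△QEY]
3. ∠EDQ = 61°  [same arc QE]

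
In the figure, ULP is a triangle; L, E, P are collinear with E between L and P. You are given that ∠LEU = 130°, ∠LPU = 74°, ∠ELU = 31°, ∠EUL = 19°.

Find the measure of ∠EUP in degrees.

1. ∠PEU = 50°  [linear pair at E on LP]
2. ∠EPU = 74°  [E on ray PL]
3. ∠EUP = 56°  [△UEP]

∠EUP = 56°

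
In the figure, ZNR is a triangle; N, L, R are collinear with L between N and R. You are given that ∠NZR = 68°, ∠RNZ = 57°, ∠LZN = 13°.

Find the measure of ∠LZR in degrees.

∠LZR = 55°

1. ∠NRZ = 55°  [△ZNR]
2. ∠LNZ = 57°  [L on ray NR]
3. ∠NLZ = 110°  [△ZNL]
4. ∠LRZ = 55°  [L on ray RN]
5. ∠RLZ = 70°  [linear pair at L on NR]
6. ∠LZR = 55°  [△ZLR]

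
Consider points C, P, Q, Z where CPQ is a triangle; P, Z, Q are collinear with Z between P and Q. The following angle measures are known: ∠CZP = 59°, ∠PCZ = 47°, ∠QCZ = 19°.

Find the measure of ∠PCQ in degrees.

1. ∠CPZ = 74°  [△CPZ]
2. ∠CZQ = 121°  [linear pair at Z on PQ]
3. ∠CQZ = 40°  [△CZQ]
4. ∠CPQ = 74°  [Z on ray PQ]
5. ∠CQP = 40°  [Z on ray QP]
6. ∠PCQ = 66°  [△CPQ]

∠PCQ = 66°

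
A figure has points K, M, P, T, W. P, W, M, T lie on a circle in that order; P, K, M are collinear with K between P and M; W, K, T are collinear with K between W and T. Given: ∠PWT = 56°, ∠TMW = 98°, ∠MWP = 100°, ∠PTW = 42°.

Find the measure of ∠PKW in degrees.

1. ∠PMW = 42°  [same arc PW]
2. ∠MPW = 38°  [△PWM]
3. ∠PKW = 86°  [△PKW]

∠PKW = 86°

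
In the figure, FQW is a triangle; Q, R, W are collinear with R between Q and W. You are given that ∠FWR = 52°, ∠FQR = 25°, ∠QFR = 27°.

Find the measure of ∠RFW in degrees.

1. ∠FRQ = 128°  [△FQR]
2. ∠FRW = 52°  [linear pair at R on QW]
3. ∠RFW = 76°  [△FRW]

∠RFW = 76°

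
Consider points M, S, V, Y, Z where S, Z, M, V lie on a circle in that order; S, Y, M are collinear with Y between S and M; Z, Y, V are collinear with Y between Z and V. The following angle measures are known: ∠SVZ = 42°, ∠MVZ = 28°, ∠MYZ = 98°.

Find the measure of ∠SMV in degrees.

∠SMV = 70°

1. ∠MSZ = 28°  [same arc ZM]
2. ∠SYZ = 82°  [linear pair at Y on SM]
3. ∠SZV = 70°  [△SYZ]
4. ∠SMV = 70°  [same arc SV]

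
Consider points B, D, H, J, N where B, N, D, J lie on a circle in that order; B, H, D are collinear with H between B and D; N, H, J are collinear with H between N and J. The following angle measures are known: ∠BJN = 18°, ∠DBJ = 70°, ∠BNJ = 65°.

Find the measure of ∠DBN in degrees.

1. ∠JBN = 97°  [△BNJ]
2. ∠DNJ = 70°  [same arc DJ]
3. ∠JDN = 83°  [cyclic BNDJ, opposite ∠B+∠D]
4. ∠DJN = 27°  [△NDJ]
5. ∠DBN = 27°  [same arc ND]

∠DBN = 27°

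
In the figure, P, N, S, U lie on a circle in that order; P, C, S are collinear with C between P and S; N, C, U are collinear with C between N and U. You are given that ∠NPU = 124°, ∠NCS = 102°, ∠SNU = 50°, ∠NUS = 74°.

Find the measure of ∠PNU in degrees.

∠PNU = 28°

1. ∠NCP = 78°  [linear pair at C on PS]
2. ∠NPS = 74°  [same arc NS]
3. ∠PNU = 28°  [△PCN]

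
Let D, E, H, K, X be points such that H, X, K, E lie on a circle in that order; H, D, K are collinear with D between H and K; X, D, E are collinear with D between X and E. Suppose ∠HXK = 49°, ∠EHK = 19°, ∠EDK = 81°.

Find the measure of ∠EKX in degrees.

1. ∠HEK = 131°  [cyclic HXKE, opposite ∠X+∠E]
2. ∠EXK = 19°  [same arc KE]
3. ∠EKH = 30°  [△HKE]
4. ∠KEX = 69°  [△KDE]
5. ∠EKX = 92°  [△XKE]

∠EKX = 92°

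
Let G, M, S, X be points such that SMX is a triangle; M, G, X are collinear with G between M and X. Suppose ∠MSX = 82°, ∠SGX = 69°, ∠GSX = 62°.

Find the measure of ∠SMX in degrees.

1. ∠GXS = 49°  [△SGX]
2. ∠MXS = 49°  [G on ray XM]
3. ∠SMX = 49°  [△SMX]

∠SMX = 49°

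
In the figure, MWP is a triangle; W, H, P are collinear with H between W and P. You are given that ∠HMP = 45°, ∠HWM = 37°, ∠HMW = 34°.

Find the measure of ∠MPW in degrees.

1. ∠MHW = 109°  [△MWH]
2. ∠MHP = 71°  [linear pair at H on WP]
3. ∠HPM = 64°  [△MHP]
4. ∠MPW = 64°  [H on ray PW]

∠MPW = 64°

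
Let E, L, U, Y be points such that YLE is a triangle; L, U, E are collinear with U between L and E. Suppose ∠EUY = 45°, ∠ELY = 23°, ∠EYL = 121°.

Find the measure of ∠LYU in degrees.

1. ∠LUY = 135°  [linear pair at U on LE]
2. ∠ULY = 23°  [U on ray LE]
3. ∠LYU = 22°  [△YLU]

∠LYU = 22°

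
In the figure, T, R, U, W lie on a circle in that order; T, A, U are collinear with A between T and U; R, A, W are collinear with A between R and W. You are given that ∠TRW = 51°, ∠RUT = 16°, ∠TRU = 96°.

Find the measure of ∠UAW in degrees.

∠UAW = 61°

1. ∠TUW = 51°  [same arc TW]
2. ∠RWT = 16°  [same arc TR]
3. ∠TWU = 84°  [cyclic TRUW, opposite ∠R+∠W]
4. ∠UTW = 45°  [△TUW]
5. ∠TAW = 119°  [△TAW]
6. ∠UAW = 61°  [linear pair at A on TU]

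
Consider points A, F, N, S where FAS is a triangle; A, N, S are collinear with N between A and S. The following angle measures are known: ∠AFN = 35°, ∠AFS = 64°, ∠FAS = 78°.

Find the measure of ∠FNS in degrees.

∠FNS = 113°

1. ∠FAN = 78°  [N on ray AS]
2. ∠ANF = 67°  [△FAN]
3. ∠FNS = 113°  [linear pair at N on AS]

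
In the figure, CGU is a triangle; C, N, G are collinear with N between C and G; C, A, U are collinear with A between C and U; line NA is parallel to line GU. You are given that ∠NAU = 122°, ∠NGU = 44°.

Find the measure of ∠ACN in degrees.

1. ∠CAN = 58°  [linear pair at A on CU]
2. ∠CGU = 44°  [N on ray GC]
3. ∠CUG = 58°  [NA∥GU, corresponding at A]
4. ∠GCU = 78°  [△CGU]
5. ∠ACN = 78°  [N on CG, A on CU]

∠ACN = 78°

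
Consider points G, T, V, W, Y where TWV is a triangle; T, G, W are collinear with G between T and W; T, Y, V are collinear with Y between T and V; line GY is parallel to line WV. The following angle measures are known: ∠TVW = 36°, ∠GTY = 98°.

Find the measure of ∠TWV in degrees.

1. ∠GYT = 36°  [GY∥WV, corresponding at Y]
2. ∠TGY = 46°  [△TGY]
3. ∠TWV = 46°  [GY∥WV, corresponding at G]

∠TWV = 46°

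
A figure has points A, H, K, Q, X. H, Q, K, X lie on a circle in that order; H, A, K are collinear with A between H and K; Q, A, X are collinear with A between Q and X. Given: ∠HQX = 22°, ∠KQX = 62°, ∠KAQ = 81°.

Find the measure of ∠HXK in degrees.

∠HXK = 96°

1. ∠HKX = 22°  [same arc HX]
2. ∠KHX = 62°  [same arc KX]
3. ∠HXK = 96°  [△HKX]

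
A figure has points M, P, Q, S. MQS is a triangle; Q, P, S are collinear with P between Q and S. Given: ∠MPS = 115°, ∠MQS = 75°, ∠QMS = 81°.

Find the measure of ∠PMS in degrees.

∠PMS = 41°

1. ∠MSQ = 24°  [△MQS]
2. ∠MSP = 24°  [P on ray SQ]
3. ∠PMS = 41°  [△MPS]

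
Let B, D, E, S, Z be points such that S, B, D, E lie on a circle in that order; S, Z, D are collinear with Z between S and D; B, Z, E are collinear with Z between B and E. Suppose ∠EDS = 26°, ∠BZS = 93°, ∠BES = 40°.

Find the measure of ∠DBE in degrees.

∠DBE = 53°

1. ∠BZD = 87°  [linear pair at Z on SD]
2. ∠BDS = 40°  [same arc SB]
3. ∠DBE = 53°  [△BZD]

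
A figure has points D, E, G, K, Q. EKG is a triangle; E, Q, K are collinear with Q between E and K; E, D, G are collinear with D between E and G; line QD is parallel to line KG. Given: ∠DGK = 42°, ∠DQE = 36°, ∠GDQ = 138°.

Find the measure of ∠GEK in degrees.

1. ∠EGK = 42°  [D on ray GE]
2. ∠EKG = 36°  [QD∥KG, corresponding at Q]
3. ∠GEK = 102°  [△EKG]

∠GEK = 102°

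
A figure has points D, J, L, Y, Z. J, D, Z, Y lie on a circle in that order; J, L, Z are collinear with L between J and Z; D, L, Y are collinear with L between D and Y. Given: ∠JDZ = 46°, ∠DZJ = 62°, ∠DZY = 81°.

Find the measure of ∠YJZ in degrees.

1. ∠DJZ = 72°  [△JDZ]
2. ∠DYZ = 72°  [same arc DZ]
3. ∠YDZ = 27°  [△DZY]
4. ∠YJZ = 27°  [same arc ZY]

∠YJZ = 27°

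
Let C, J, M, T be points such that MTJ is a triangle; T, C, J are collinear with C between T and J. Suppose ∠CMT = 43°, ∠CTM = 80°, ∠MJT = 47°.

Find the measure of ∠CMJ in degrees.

∠CMJ = 10°

1. ∠MCT = 57°  [△MTC]
2. ∠CJM = 47°  [C on ray JT]
3. ∠JCM = 123°  [linear pair at C on TJ]
4. ∠CMJ = 10°  [△MCJ]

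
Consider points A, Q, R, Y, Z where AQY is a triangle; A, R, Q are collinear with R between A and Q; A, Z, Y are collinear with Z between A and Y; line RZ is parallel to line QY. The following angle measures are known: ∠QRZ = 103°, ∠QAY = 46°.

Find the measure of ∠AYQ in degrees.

∠AYQ = 57°

1. ∠ARZ = 77°  [linear pair at R on AQ]
2. ∠RAZ = 46°  [R on AQ, Z on AY]
3. ∠AZR = 57°  [△ARZ]
4. ∠AYQ = 57°  [RZ∥QY, corresponding at Z]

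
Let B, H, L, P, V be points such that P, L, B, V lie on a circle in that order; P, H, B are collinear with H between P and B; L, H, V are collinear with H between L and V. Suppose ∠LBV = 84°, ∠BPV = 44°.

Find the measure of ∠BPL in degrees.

1. ∠BLV = 44°  [same arc BV]
2. ∠BVL = 52°  [△LBV]
3. ∠BPL = 52°  [same arc LB]

∠BPL = 52°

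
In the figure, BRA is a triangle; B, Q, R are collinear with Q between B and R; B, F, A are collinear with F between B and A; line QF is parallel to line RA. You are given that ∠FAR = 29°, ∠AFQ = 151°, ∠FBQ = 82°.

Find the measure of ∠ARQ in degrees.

1. ∠BAR = 29°  [F on ray AB]
2. ∠ABR = 82°  [Q on BR, F on BA]
3. ∠ARB = 69°  [△BRA]
4. ∠ARQ = 69°  [Q on ray RB]

∠ARQ = 69°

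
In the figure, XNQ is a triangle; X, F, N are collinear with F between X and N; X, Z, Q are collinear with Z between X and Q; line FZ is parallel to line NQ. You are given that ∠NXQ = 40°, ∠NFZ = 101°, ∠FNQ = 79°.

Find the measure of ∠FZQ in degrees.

1. ∠FXZ = 40°  [F on XN, Z on XQ]
2. ∠XFZ = 79°  [linear pair at F on XN]
3. ∠FZX = 61°  [△XFZ]
4. ∠FZQ = 119°  [linear pair at Z on XQ]

∠FZQ = 119°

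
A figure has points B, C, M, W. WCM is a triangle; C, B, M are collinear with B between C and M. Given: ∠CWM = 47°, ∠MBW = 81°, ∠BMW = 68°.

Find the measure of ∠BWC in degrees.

1. ∠CBW = 99°  [linear pair at B on CM]
2. ∠CMW = 68°  [B on ray MC]
3. ∠MCW = 65°  [△WCM]
4. ∠BCW = 65°  [B on ray CM]
5. ∠BWC = 16°  [△WCB]

∠BWC = 16°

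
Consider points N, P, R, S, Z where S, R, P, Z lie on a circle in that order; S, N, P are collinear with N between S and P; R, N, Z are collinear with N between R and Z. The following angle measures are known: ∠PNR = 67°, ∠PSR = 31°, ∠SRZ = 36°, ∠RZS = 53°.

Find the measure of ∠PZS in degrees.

1. ∠SNZ = 67°  [vertical angles at N]
2. ∠SPZ = 36°  [same arc SZ]
3. ∠PSZ = 60°  [△SNZ]
4. ∠PZS = 84°  [△SPZ]

∠PZS = 84°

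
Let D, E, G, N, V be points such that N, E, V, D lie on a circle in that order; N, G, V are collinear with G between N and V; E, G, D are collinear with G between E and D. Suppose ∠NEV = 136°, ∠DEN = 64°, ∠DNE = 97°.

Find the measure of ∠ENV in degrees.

1. ∠EDN = 19°  [△NED]
2. ∠EVN = 19°  [same arc NE]
3. ∠ENV = 25°  [△NEV]

∠ENV = 25°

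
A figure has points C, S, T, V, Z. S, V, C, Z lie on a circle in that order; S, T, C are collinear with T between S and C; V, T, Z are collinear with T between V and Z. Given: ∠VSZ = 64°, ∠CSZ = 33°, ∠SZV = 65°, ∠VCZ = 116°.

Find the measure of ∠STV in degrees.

1. ∠CVZ = 33°  [same arc CZ]
2. ∠SCV = 65°  [same arc SV]
3. ∠CTV = 82°  [△VTC]
4. ∠STV = 98°  [linear pair at T on SC]

∠STV = 98°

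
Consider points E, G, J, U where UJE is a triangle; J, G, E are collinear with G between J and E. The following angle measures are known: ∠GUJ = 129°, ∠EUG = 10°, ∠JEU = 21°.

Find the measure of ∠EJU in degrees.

∠EJU = 20°

1. ∠GEU = 21°  [G on ray EJ]
2. ∠EGU = 149°  [△UGE]
3. ∠JGU = 31°  [linear pair at G on JE]
4. ∠GJU = 20°  [△UJG]
5. ∠EJU = 20°  [G on ray JE]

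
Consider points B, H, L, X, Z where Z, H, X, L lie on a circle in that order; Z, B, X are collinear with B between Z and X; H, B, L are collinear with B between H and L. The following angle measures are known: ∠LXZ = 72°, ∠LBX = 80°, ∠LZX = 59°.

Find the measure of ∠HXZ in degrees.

∠HXZ = 21°

1. ∠HBZ = 80°  [vertical angles at B]
2. ∠LHX = 59°  [same arc XL]
3. ∠HBX = 100°  [linear pair at B on ZX]
4. ∠HXZ = 21°  [△HBX]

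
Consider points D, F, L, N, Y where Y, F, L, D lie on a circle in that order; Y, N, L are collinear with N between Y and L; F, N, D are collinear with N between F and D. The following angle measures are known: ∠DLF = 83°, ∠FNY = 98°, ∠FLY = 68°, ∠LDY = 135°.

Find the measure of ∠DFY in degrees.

∠DFY = 15°

1. ∠DYF = 97°  [cyclic YFLD, opposite ∠Y+∠L]
2. ∠FDY = 68°  [same arc YF]
3. ∠DFY = 15°  [△YFD]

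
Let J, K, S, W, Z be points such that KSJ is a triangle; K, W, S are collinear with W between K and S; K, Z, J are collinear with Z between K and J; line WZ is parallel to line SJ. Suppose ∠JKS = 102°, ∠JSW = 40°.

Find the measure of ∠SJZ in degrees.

1. ∠JSK = 40°  [W on ray SK]
2. ∠KJS = 38°  [△KSJ]
3. ∠SJZ = 38°  [Z on ray JK]

∠SJZ = 38°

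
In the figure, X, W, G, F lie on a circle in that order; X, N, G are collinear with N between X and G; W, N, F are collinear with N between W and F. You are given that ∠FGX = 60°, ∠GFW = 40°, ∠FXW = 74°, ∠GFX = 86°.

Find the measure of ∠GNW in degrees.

1. ∠FWX = 60°  [same arc XF]
2. ∠GXW = 40°  [same arc WG]
3. ∠WNX = 80°  [△XNW]
4. ∠GNW = 100°  [linear pair at N on XG]

∠GNW = 100°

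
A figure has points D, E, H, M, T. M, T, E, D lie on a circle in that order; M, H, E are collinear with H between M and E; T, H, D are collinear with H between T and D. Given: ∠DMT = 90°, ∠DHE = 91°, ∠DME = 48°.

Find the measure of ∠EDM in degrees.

∠EDM = 85°

1. ∠DET = 90°  [cyclic MTED, opposite ∠M+∠E]
2. ∠DTE = 48°  [same arc ED]
3. ∠EDT = 42°  [△TED]
4. ∠DEM = 47°  [△EHD]
5. ∠EDM = 85°  [△MED]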